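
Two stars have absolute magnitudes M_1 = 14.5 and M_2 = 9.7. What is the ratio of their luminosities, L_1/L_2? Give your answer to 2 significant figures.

L_1/L_2 ≈ 0.012

ΔM = M_1 − M_2 = 4.8
L_1/L_2 = 10^(−0.4 ΔM) = 10^-1.920 = 0.01202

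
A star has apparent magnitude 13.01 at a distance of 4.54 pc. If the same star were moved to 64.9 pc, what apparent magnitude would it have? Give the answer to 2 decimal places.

Flux ∝ 1/d², so Δm = 5 log₁₀(d₂/d₁) = 5 log₁₀(64.9/4.54) = 5.776
m₂ = m₁ + Δm = 13.01 + (5.776) = 18.786

m ≈ 18.79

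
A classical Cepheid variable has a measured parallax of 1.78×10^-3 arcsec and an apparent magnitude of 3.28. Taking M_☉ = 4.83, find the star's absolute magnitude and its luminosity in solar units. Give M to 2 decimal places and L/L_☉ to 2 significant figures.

M ≈ -5.47; L/L_☉ ≈ 13000

d = 1/p = 1/1.78×10^-3″ = 561.8 pc
M = m − 5 log₁₀ d + 5 = 3.28 − 5·2.7496 + 5 = -5.468
M − M_☉ = -5.468 − 4.83 = -10.298
L/L_☉ = 10^(−0.4 × -10.298) = 13160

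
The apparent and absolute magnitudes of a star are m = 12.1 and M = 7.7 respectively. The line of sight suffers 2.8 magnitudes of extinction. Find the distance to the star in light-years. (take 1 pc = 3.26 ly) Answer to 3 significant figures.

d ≈ 68.1 ly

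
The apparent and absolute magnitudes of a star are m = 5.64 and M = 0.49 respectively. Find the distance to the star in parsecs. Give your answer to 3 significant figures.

d ≈ 107 pc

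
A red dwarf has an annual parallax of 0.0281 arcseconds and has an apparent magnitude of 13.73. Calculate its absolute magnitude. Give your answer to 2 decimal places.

d = 1/p = 1/0.0281″ = 35.59 pc
5 log₁₀(d/10 pc) = 5 log₁₀(35.59) − 5 = 2.756
M = m − 5 log₁₀(d/10) = 13.73 − 2.756 = 10.974

M ≈ 10.97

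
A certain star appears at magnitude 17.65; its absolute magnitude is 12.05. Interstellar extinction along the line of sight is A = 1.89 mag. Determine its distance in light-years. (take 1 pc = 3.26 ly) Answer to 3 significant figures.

m − M = 5 log₁₀(d/10 pc) + A  ⇒  17.65 − (12.05) − 1.89 = 5 log₁₀(d/10)
3.710 = 5 log₁₀(d/10)
log₁₀ d = (m − M − A)/5 + 1 = 1.7420
d = 10^1.7420 = 55.21 pc
= 180.0 ly

d ≈ 180 ly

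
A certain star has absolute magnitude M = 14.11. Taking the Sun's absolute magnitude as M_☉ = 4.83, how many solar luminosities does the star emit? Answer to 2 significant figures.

L/L_☉ ≈ 1.9×10^-4

M − M_☉ = 14.11 − 4.83 = 9.280
L/L_☉ = 10^(−0.4 (M − M_☉)) = 10^-3.712 = 1.941×10^-4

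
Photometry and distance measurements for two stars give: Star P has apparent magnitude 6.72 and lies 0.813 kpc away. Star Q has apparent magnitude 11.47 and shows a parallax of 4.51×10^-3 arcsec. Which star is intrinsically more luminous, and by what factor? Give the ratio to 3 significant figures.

Star P is more luminous, by a factor of 1070.

Star P: d = 0.813 kpc = 813.0 pc
Star P: M = m − 5 log₁₀ d + 5 = 6.72 − 5·2.9101 + 5 = -2.830
Star Q: d = 1/p = 1/4.51×10^-3″ = 221.7 pc
Star Q: M = m − 5 log₁₀ d + 5 = 11.47 − 5·2.3458 + 5 = 4.741
ΔM = M_P − M_Q = -2.830 − (4.741) = -7.571; smaller M is more luminous → Star P.
L ratio = 10^(0.4 |ΔM|) = 10^3.029 = 1068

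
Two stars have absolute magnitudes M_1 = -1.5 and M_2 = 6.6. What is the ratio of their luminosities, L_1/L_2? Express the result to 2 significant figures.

ΔM = M_1 − M_2 = -8.1
L_1/L_2 = 10^(−0.4 ΔM) = 10^3.240 = 1738

L_1/L_2 ≈ 1700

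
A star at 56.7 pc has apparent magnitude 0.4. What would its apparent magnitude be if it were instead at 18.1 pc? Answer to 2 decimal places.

m ≈ -2.08

Flux ∝ 1/d², so Δm = 5 log₁₀(d₂/d₁) = 5 log₁₀(18.1/56.7) = -2.480
m₂ = m₁ + Δm = 0.4 + (-2.480) = -2.080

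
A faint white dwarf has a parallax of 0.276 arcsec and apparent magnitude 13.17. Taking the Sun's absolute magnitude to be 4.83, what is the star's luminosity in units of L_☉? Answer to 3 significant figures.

L/L_☉ ≈ 6.06×10^-5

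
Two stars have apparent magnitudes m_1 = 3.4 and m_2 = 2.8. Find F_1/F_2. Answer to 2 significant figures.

F_1/F_2 ≈ 0.58

Δm = 3.4 − (2.8) = 0.6
Flux ratio = 10^(−0.4 Δm) = 10^(−0.4 × 0.6) = 10^-0.240 = 0.5754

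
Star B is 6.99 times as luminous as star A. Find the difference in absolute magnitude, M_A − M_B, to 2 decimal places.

Pogson: ΔM = −2.5 log₁₀(ratio) = −2.5 log₁₀(6.99) = −2.5 × 0.8445 = -2.111
Star B is brighter so has the smaller magnitude: M_A − M_B is positive.

M_A − M_B ≈ 2.11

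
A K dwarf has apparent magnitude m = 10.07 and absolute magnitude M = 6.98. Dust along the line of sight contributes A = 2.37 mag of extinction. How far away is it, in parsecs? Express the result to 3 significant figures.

d ≈ 13.9 pc

m − M = 5 log₁₀(d/10 pc) + A  ⇒  10.07 − (6.98) − 2.37 = 5 log₁₀(d/10)
0.720 = 5 log₁₀(d/10)
log₁₀ d = (m − M − A)/5 + 1 = 1.1440
d = 10^1.1440 = 13.93 pc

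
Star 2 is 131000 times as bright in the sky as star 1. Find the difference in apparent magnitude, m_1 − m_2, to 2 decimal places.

m_1 − m_2 ≈ 12.79

Pogson: Δm = −2.5 log₁₀(ratio) = −2.5 log₁₀(131000) = −2.5 × 5.1173 = -12.793
Star 2 is brighter so has the smaller magnitude: m_1 − m_2 is positive.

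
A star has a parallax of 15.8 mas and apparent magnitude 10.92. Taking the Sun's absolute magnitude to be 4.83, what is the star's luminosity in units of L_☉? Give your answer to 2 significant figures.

L/L_☉ ≈ 0.15

d = 1/p = 1000/15.8 mas = 63.29 pc
M = m − 5 log₁₀ d + 5 = 10.92 − 5·1.8013 + 5 = 6.913
M − M_☉ = 6.913 − 4.83 = 2.083
L/L_☉ = 10^(−0.4 × 2.083) = 0.1468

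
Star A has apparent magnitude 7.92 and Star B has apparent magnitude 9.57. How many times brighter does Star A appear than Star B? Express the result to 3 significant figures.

4.57

Δm = 7.92 − (9.57) = -1.65
Flux ratio = 10^(−0.4 Δm) = 10^(−0.4 × -1.65) = 10^0.660 = 4.571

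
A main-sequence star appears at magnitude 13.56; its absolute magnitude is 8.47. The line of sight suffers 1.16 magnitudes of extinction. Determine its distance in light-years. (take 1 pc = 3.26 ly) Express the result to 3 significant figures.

m − M = 5 log₁₀(d/10 pc) + A  ⇒  13.56 − (8.47) − 1.16 = 5 log₁₀(d/10)
3.930 = 5 log₁₀(d/10)
log₁₀ d = (m − M − A)/5 + 1 = 1.7860
d = 10^1.7860 = 61.09 pc
= 199.2 ly

d ≈ 199 ly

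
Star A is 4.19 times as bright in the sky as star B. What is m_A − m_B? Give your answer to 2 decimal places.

m_A − m_B ≈ -1.56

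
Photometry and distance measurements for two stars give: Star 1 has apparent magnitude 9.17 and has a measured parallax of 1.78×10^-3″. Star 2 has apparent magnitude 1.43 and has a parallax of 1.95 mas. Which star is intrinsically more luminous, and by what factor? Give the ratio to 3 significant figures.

Star 2 is more luminous, by a factor of 1040.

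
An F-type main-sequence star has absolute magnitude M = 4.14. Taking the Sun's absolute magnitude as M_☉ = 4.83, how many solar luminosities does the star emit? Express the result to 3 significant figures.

L/L_☉ ≈ 1.89

M − M_☉ = 4.14 − 4.83 = -0.690
L/L_☉ = 10^(−0.4 (M − M_☉)) = 10^0.276 = 1.888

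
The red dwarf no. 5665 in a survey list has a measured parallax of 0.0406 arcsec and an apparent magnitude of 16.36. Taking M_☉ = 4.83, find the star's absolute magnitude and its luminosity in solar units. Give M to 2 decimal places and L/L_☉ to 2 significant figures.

d = 1/p = 1/0.0406″ = 24.63 pc
M = m − 5 log₁₀ d + 5 = 16.36 − 5·1.3915 + 5 = 14.403
M − M_☉ = 14.403 − 4.83 = 9.573
L/L_☉ = 10^(−0.4 × 9.573) = 1.482×10^-4

M ≈ 14.40; L/L_☉ ≈ 1.5×10^-4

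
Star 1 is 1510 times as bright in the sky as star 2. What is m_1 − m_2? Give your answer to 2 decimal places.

m_1 − m_2 ≈ -7.95

Pogson: Δm = −2.5 log₁₀(ratio) = −2.5 log₁₀(1510) = −2.5 × 3.1790 = -7.947
Star 1 is brighter, so it has the smaller magnitude: the difference is negative.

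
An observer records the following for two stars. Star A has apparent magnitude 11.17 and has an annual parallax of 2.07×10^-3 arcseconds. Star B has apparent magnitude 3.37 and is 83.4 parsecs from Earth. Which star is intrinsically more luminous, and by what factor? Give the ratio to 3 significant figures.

Star B is more luminous, by a factor of 39.3.

Star A: d = 1/p = 1/2.07×10^-3″ = 483.1 pc
Star A: M = m − 5 log₁₀ d + 5 = 11.17 − 5·2.6840 + 5 = 2.750
Star B: M = m − 5 log₁₀ d + 5 = 3.37 − 5·1.9212 + 5 = -1.236
ΔM = M_A − M_B = 2.750 − (-1.236) = 3.986; smaller M is more luminous → Star B.
L ratio = 10^(0.4 |ΔM|) = 10^1.594 = 39.29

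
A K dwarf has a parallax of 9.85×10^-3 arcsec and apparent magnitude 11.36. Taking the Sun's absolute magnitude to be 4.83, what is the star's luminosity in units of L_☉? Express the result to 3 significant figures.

L/L_☉ ≈ 0.252

d = 1/p = 1/9.85×10^-3″ = 101.5 pc
M = m − 5 log₁₀ d + 5 = 11.36 − 5·2.0066 + 5 = 6.327
M − M_☉ = 6.327 − 4.83 = 1.497
L/L_☉ = 10^(−0.4 × 1.497) = 0.2518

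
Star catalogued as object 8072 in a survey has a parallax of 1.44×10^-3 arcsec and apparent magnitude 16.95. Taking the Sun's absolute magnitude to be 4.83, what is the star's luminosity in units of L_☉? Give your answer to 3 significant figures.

d = 1/p = 1/1.44×10^-3″ = 694.4 pc
M = m − 5 log₁₀ d + 5 = 16.95 − 5·2.8416 + 5 = 7.742
M − M_☉ = 7.742 − 4.83 = 2.912
L/L_☉ = 10^(−0.4 × 2.912) = 0.06843

L/L_☉ ≈ 0.0684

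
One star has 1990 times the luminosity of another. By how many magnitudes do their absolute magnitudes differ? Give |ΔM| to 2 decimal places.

Pogson: ΔM = −2.5 log₁₀(ratio) = −2.5 log₁₀(1990) = −2.5 × 3.2989 = -8.247

|ΔM| ≈ 8.25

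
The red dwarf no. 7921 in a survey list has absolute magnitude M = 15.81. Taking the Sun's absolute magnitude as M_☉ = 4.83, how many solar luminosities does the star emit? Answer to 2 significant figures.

M − M_☉ = 15.81 − 4.83 = 10.980
L/L_☉ = 10^(−0.4 (M − M_☉)) = 10^-4.392 = 4.055×10^-5

L/L_☉ ≈ 4.1×10^-5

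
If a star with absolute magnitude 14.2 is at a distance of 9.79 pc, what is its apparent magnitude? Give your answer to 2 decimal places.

m = M + 5 log₁₀ d − 5 = 14.2 + 5·0.9908 − 5 = 14.154

m ≈ 14.15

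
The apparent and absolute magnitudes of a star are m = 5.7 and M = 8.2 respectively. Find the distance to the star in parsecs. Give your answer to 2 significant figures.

d ≈ 3.2 pc

Distance modulus: m − M = 5.7 − (8.2) = -2.500
m − M = 5 log₁₀ d − 5
log₁₀ d = (m − M)/5 + 1 = 0.5000
d = 10^0.5000 = 3.162 pc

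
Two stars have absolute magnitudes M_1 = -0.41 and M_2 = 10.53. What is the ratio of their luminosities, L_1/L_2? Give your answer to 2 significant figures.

L_1/L_2 ≈ 24000

ΔM = M_1 − M_2 = -10.94
L_1/L_2 = 10^(−0.4 ΔM) = 10^4.376 = 23770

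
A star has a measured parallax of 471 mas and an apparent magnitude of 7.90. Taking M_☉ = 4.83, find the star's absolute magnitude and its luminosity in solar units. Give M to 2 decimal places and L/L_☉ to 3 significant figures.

d = 1/p = 1000/471 mas = 2.123 pc
M = m − 5 log₁₀ d + 5 = 7.90 − 5·0.3270 + 5 = 11.265
M − M_☉ = 11.265 − 4.83 = 6.435
L/L_☉ = 10^(−0.4 × 6.435) = 2.667×10^-3

M ≈ 11.27; L/L_☉ ≈ 2.67×10^-3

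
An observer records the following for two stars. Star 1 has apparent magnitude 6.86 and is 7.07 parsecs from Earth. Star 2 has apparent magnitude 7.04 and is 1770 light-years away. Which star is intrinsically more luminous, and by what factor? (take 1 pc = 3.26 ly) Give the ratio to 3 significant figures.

Star 2 is more luminous, by a factor of 5000.

Star 1: M = m − 5 log₁₀ d + 5 = 6.86 − 5·0.8494 + 5 = 7.613
Star 2: d = 1770 ly / 3.26 = 542.9 pc
Star 2: M = m − 5 log₁₀ d + 5 = 7.04 − 5·2.7348 + 5 = -1.634
ΔM = M_1 − M_2 = 7.613 − (-1.634) = 9.247; smaller M is more luminous → Star 2.
L ratio = 10^(0.4 |ΔM|) = 10^3.699 = 4997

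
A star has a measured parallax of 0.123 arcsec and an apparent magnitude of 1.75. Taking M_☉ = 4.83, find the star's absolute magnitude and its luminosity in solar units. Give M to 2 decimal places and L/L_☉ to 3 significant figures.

d = 1/p = 1/0.123″ = 8.130 pc
M = m − 5 log₁₀ d + 5 = 1.75 − 5·0.9101 + 5 = 2.200
M − M_☉ = 2.200 − 4.83 = -2.630
L/L_☉ = 10^(−0.4 × -2.630) = 11.28

M ≈ 2.20; L/L_☉ ≈ 11.3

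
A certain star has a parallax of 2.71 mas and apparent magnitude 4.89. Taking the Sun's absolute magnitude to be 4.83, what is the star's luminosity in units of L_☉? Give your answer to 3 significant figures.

L/L_☉ ≈ 1290

d = 1/p = 1000/2.71 mas = 369.0 pc
M = m − 5 log₁₀ d + 5 = 4.89 − 5·2.5670 + 5 = -2.945
M − M_☉ = -2.945 − 4.83 = -7.775
L/L_☉ = 10^(−0.4 × -7.775) = 1288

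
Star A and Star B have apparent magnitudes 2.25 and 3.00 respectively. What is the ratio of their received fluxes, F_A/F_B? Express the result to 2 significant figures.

Magnitude difference = -0.75
Flux ratio = 10^(−0.4 Δm) = 10^(−0.4 × -0.75) = 10^0.300 = 1.995

F_A/F_B ≈ 2.0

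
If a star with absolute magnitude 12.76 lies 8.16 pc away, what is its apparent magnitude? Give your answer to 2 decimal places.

m ≈ 12.32

m = M + 5 log₁₀ d − 5 = 12.76 + 5·0.9117 − 5 = 12.318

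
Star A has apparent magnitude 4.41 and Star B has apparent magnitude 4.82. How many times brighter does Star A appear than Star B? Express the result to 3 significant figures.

Magnitude difference = -0.41
Flux ratio = 10^(−0.4 Δm) = 10^(−0.4 × -0.41) = 10^0.164 = 1.459

1.46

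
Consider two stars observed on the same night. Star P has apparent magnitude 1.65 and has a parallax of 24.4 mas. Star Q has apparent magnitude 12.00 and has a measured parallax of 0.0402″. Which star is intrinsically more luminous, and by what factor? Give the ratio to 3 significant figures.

Star P: p = 24.4 mas = 0.0244″ → d = 1/p = 40.98 pc
Star P: M = m − 5 log₁₀ d + 5 = 1.65 − 5·1.6126 + 5 = -1.413
Star Q: d = 1/p = 1/0.0402″ = 24.88 pc
Star Q: M = m − 5 log₁₀ d + 5 = 12.00 − 5·1.3958 + 5 = 10.021
ΔM = M_P − M_Q = -1.413 − (10.021) = -11.434; smaller M is more luminous → Star P.
L ratio = 10^(0.4 |ΔM|) = 10^4.574 = 37470

Star P is more luminous, by a factor of 37500.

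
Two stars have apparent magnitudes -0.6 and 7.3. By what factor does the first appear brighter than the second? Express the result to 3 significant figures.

1450

Magnitude difference = -7.9
Flux ratio = 10^(−0.4 Δm) = 10^(−0.4 × -7.9) = 10^3.160 = 1445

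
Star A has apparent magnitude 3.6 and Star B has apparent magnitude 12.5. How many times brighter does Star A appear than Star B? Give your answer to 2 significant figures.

3600

Magnitude difference = -8.9
Flux ratio = 10^(−0.4 Δm) = 10^(−0.4 × -8.9) = 10^3.560 = 3631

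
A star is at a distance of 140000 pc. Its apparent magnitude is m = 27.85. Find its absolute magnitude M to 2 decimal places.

M ≈ 7.12

5 log₁₀(d/10 pc) = 5 log₁₀(140000) − 5 = 20.731
M = m − 5 log₁₀(d/10) = 27.85 − 20.731 = 7.119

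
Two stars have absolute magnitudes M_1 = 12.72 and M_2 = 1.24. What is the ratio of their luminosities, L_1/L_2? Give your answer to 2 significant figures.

L_1/L_2 ≈ 2.6×10^-5

ΔM = M_1 − M_2 = 11.48
L_1/L_2 = 10^(−0.4 ΔM) = 10^-4.592 = 2.559×10^-5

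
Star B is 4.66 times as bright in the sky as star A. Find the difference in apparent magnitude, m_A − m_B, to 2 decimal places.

m_A − m_B ≈ 1.67

Pogson: Δm = −2.5 log₁₀(ratio) = −2.5 log₁₀(4.66) = −2.5 × 0.6684 = -1.671
Star B is brighter so has the smaller magnitude: m_A − m_B is positive.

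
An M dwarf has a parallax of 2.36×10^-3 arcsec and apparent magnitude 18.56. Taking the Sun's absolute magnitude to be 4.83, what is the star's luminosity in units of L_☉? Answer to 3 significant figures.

d = 1/p = 1/2.36×10^-3″ = 423.7 pc
M = m − 5 log₁₀ d + 5 = 18.56 − 5·2.6271 + 5 = 10.425
M − M_☉ = 10.425 − 4.83 = 5.595
L/L_☉ = 10^(−0.4 × 5.595) = 5.783×10^-3

L/L_☉ ≈ 5.78×10^-3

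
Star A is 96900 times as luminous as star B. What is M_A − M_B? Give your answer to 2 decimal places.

Pogson: ΔM = −2.5 log₁₀(ratio) = −2.5 log₁₀(96900) = −2.5 × 4.9863 = -12.466
Star A is brighter, so it has the smaller magnitude: the difference is negative.

M_A − M_B ≈ -12.47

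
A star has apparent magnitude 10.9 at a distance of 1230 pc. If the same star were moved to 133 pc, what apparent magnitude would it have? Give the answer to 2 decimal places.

m ≈ 6.07

Flux ∝ 1/d², so Δm = 5 log₁₀(d₂/d₁) = 5 log₁₀(133/1230) = -4.830
m₂ = m₁ + Δm = 10.9 + (-4.830) = 6.070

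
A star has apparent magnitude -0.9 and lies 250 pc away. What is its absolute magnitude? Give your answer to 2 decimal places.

M ≈ -7.89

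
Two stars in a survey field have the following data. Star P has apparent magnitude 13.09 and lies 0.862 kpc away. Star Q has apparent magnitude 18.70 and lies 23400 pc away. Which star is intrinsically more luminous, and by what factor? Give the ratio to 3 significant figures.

Star P: d = 0.862 kpc = 862.0 pc
Star P: M = m − 5 log₁₀ d + 5 = 13.09 − 5·2.9355 + 5 = 3.412
Star Q: M = m − 5 log₁₀ d + 5 = 18.70 − 5·4.3692 + 5 = 1.854
ΔM = M_P − M_Q = 3.412 − (1.854) = 1.559; smaller M is more luminous → Star Q.
L ratio = 10^(0.4 |ΔM|) = 10^0.623 = 4.202

Star Q is more luminous, by a factor of 4.20.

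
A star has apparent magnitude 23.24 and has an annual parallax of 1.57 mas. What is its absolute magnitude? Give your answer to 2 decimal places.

M ≈ 14.22

p = 1.57 mas = 1.57×10^-3″ → d = 1/p = 636.9 pc
5 log₁₀(d/10 pc) = 5 log₁₀(636.9) − 5 = 9.021
M = m − 5 log₁₀(d/10) = 23.24 − 9.021 = 14.219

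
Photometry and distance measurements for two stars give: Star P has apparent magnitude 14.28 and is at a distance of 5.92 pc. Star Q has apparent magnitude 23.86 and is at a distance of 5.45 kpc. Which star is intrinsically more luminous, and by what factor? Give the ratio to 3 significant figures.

Star P: M = m − 5 log₁₀ d + 5 = 14.28 − 5·0.7723 + 5 = 15.418
Star Q: d = 5.45 kpc = 5450 pc
Star Q: M = m − 5 log₁₀ d + 5 = 23.86 − 5·3.7364 + 5 = 10.178
ΔM = M_P − M_Q = 15.418 − (10.178) = 5.240; smaller M is more luminous → Star Q.
L ratio = 10^(0.4 |ΔM|) = 10^2.096 = 124.8

Star Q is more luminous, by a factor of 125.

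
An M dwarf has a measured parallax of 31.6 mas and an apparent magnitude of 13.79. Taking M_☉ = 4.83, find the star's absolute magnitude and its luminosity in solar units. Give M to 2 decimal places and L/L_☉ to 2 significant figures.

M ≈ 11.29; L/L_☉ ≈ 2.6×10^-3

d = 1/p = 1000/31.6 mas = 31.65 pc
M = m − 5 log₁₀ d + 5 = 13.79 − 5·1.5003 + 5 = 11.288
M − M_☉ = 11.288 − 4.83 = 6.458
L/L_☉ = 10^(−0.4 × 6.458) = 2.610×10^-3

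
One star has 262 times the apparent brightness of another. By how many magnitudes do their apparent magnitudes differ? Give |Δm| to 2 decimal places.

Pogson: Δm = −2.5 log₁₀(ratio) = −2.5 log₁₀(262) = −2.5 × 2.4183 = -6.046

|Δm| ≈ 6.05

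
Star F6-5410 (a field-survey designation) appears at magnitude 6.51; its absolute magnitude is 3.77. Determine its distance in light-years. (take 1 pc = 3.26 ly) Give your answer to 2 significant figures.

d ≈ 120 ly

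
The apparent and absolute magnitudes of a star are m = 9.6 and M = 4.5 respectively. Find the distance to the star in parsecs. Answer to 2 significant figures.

d ≈ 100 pc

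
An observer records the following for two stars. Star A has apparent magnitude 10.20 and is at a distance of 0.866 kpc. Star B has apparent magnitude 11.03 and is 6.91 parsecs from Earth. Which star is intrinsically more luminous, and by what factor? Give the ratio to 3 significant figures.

Star A is more luminous, by a factor of 33700.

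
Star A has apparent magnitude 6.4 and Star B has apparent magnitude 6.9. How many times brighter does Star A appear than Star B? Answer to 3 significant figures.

1.58

Δm = 6.4 − (6.9) = -0.5
Flux ratio = 10^(−0.4 Δm) = 10^(−0.4 × -0.5) = 10^0.200 = 1.585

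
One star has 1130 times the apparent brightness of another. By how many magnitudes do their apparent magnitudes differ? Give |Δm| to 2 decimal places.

Pogson: Δm = −2.5 log₁₀(ratio) = −2.5 log₁₀(1130) = −2.5 × 3.0531 = -7.633

|Δm| ≈ 7.63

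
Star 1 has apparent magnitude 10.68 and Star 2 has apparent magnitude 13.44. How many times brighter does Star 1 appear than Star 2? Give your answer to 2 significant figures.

Δm = 10.68 − (13.44) = -2.76
Flux ratio = 10^(−0.4 Δm) = 10^(−0.4 × -2.76) = 10^1.104 = 12.71

13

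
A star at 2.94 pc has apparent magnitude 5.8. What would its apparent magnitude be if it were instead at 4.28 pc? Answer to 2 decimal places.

m ≈ 6.62

Flux ∝ 1/d², so Δm = 5 log₁₀(d₂/d₁) = 5 log₁₀(4.28/2.94) = 0.815
m₂ = m₁ + Δm = 5.8 + (0.815) = 6.615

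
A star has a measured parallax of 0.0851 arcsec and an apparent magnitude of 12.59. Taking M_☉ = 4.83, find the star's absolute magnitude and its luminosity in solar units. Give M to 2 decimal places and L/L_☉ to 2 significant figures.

M ≈ 12.24; L/L_☉ ≈ 1.1×10^-3

d = 1/p = 1/0.0851″ = 11.75 pc
M = m − 5 log₁₀ d + 5 = 12.59 − 5·1.0701 + 5 = 12.240
M − M_☉ = 12.240 − 4.83 = 7.410
L/L_☉ = 10^(−0.4 × 7.410) = 1.087×10^-3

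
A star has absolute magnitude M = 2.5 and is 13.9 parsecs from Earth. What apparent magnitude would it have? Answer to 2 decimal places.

m = M + 5 log₁₀ d − 5 = 2.5 + 5·1.1430 − 5 = 3.215

m ≈ 3.22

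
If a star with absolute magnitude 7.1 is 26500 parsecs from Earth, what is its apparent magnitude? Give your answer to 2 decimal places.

m = M + 5 log₁₀ d − 5 = 7.1 + 5·4.4232 − 5 = 24.216

m ≈ 24.22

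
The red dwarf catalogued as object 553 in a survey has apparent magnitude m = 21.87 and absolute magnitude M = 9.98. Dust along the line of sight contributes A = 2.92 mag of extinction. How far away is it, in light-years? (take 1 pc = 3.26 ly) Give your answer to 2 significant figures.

d ≈ 2000 ly

m − M = 5 log₁₀(d/10 pc) + A  ⇒  21.87 − (9.98) − 2.92 = 5 log₁₀(d/10)
8.970 = 5 log₁₀(d/10)
log₁₀ d = (m − M − A)/5 + 1 = 2.7940
d = 10^2.7940 = 622.3 pc
= 2029 ly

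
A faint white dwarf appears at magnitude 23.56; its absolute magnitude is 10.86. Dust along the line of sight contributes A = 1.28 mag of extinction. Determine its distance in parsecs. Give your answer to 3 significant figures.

d ≈ 1920 pc

m − M = 5 log₁₀(d/10 pc) + A  ⇒  23.56 − (10.86) − 1.28 = 5 log₁₀(d/10)
11.420 = 5 log₁₀(d/10)
log₁₀ d = (m − M − A)/5 + 1 = 3.2840
d = 10^3.2840 = 1923 pc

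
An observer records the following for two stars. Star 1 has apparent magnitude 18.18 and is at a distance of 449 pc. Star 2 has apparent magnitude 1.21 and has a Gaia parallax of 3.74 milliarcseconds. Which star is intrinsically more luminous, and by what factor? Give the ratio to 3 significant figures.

Star 1: M = m − 5 log₁₀ d + 5 = 18.18 − 5·2.6522 + 5 = 9.919
Star 2: p = 3.74 mas = 3.74×10^-3″ → d = 1/p = 267.4 pc
Star 2: M = m − 5 log₁₀ d + 5 = 1.21 − 5·2.4271 + 5 = -5.926
ΔM = M_1 − M_2 = 9.919 − (-5.926) = 15.844; smaller M is more luminous → Star 2.
L ratio = 10^(0.4 |ΔM|) = 10^6.338 = 2.177×10^6

Star 2 is more luminous, by a factor of 2.18×10^6.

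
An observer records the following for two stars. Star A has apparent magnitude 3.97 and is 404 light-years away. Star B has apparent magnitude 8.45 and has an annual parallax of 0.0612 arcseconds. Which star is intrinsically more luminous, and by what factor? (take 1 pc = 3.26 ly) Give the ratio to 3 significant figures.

Star A: d = 404 ly / 3.26 = 123.9 pc
Star A: M = m − 5 log₁₀ d + 5 = 3.97 − 5·2.0932 + 5 = -1.496
Star B: d = 1/p = 1/0.0612″ = 16.34 pc
Star B: M = m − 5 log₁₀ d + 5 = 8.45 − 5·1.2132 + 5 = 7.384
ΔM = M_A − M_B = -1.496 − (7.384) = -8.880; smaller M is more luminous → Star A.
L ratio = 10^(0.4 |ΔM|) = 10^3.552 = 3563

Star A is more luminous, by a factor of 3560.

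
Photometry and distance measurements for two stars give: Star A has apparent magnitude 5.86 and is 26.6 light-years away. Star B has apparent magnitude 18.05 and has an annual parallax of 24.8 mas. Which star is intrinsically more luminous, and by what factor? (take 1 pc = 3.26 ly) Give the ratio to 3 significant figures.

Star A: d = 26.6 ly / 3.26 = 8.160 pc
Star A: M = m − 5 log₁₀ d + 5 = 5.86 − 5·0.9117 + 5 = 6.302
Star B: p = 24.8 mas = 0.0248″ → d = 1/p = 40.32 pc
Star B: M = m − 5 log₁₀ d + 5 = 18.05 − 5·1.6055 + 5 = 15.022
ΔM = M_A − M_B = 6.302 − (15.022) = -8.721; smaller M is more luminous → Star A.
L ratio = 10^(0.4 |ΔM|) = 10^3.488 = 3078

Star A is more luminous, by a factor of 3080.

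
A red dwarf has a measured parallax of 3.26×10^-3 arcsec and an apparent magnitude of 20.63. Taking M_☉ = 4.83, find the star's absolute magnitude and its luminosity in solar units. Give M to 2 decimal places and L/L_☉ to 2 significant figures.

M ≈ 13.20; L/L_☉ ≈ 4.5×10^-4

d = 1/p = 1/3.26×10^-3″ = 306.7 pc
M = m − 5 log₁₀ d + 5 = 20.63 − 5·2.4868 + 5 = 13.196
M − M_☉ = 13.196 − 4.83 = 8.366
L/L_☉ = 10^(−0.4 × 8.366) = 4.504×10^-4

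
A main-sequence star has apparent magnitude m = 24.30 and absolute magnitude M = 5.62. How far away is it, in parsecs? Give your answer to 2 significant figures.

d ≈ 54000 pc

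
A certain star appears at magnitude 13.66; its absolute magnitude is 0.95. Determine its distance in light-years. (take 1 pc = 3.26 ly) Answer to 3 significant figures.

d ≈ 11400 ly

μ = m − M = 12.710
m − M = 5 log₁₀ d − 5
log₁₀ d = (m − M)/5 + 1 = 3.5420
d = 10^3.5420 = 3483 pc
= 11360 ly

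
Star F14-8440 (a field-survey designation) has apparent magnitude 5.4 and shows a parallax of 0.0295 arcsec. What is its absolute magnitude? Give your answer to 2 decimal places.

M ≈ 2.75

d = 1/p = 1/0.0295″ = 33.90 pc
5 log₁₀(d/10 pc) = 5 log₁₀(33.90) − 5 = 2.651
M = m − 5 log₁₀(d/10) = 5.4 − 2.651 = 2.749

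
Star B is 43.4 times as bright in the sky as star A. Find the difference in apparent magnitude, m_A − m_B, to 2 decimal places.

Pogson: Δm = −2.5 log₁₀(ratio) = −2.5 log₁₀(43.4) = −2.5 × 1.6375 = -4.094
Star B is brighter so has the smaller magnitude: m_A − m_B is positive.

m_A − m_B ≈ 4.09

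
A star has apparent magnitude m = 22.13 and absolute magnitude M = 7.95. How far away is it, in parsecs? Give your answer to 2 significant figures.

Distance modulus: m − M = 22.13 − (7.95) = 14.180
m − M = 5 log₁₀ d − 5
log₁₀ d = (m − M)/5 + 1 = 3.8360
d = 10^3.8360 = 6855 pc

d ≈ 6900 pc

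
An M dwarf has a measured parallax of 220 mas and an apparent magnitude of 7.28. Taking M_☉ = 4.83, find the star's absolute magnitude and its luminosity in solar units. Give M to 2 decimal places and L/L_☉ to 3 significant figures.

M ≈ 8.99; L/L_☉ ≈ 0.0216

d = 1/p = 1000/220 mas = 4.545 pc
M = m − 5 log₁₀ d + 5 = 7.28 − 5·0.6576 + 5 = 8.992
M − M_☉ = 8.992 − 4.83 = 4.162
L/L_☉ = 10^(−0.4 × 4.162) = 0.02163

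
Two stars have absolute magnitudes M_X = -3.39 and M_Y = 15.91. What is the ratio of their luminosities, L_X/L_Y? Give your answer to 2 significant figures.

L_X/L_Y ≈ 5.2×10^7

ΔM = M_X − M_Y = -19.30
L_X/L_Y = 10^(−0.4 ΔM) = 10^7.720 = 5.248×10^7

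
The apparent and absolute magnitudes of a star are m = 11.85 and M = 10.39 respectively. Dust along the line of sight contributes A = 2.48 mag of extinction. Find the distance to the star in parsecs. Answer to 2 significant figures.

d ≈ 6.3 pc

m − M = 5 log₁₀(d/10 pc) + A  ⇒  11.85 − (10.39) − 2.48 = 5 log₁₀(d/10)
-1.020 = 5 log₁₀(d/10)
log₁₀ d = (m − M − A)/5 + 1 = 0.7960
d = 10^0.7960 = 6.252 pc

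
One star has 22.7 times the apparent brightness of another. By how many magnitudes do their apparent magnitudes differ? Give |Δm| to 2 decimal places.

Pogson: Δm = −2.5 log₁₀(ratio) = −2.5 log₁₀(22.7) = −2.5 × 1.3560 = -3.390

|Δm| ≈ 3.39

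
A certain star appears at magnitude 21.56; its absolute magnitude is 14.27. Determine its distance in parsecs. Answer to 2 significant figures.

d ≈ 290 pc

μ = m − M = 7.290
m − M = 5 log₁₀ d − 5
log₁₀ d = (m − M)/5 + 1 = 2.4580
d = 10^2.4580 = 287.1 pc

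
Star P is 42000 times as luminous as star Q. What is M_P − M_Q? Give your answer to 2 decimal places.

M_P − M_Q ≈ -11.56

Pogson: ΔM = −2.5 log₁₀(ratio) = −2.5 log₁₀(42000) = −2.5 × 4.6232 = -11.558
Star P is brighter, so it has the smaller magnitude: the difference is negative.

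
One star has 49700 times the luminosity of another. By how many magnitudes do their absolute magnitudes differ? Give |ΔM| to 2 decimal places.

|ΔM| ≈ 11.74

Pogson: ΔM = −2.5 log₁₀(ratio) = −2.5 log₁₀(49700) = −2.5 × 4.6964 = -11.741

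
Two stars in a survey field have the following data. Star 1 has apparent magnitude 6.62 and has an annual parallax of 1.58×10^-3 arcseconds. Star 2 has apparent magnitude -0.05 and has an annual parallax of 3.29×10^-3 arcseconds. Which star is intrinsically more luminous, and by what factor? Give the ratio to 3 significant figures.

Star 2 is more luminous, by a factor of 107.

Star 1: d = 1/p = 1/1.58×10^-3″ = 632.9 pc
Star 1: M = m − 5 log₁₀ d + 5 = 6.62 − 5·2.8013 + 5 = -2.387
Star 2: d = 1/p = 1/3.29×10^-3″ = 304.0 pc
Star 2: M = m − 5 log₁₀ d + 5 = -0.05 − 5·2.4828 + 5 = -7.464
ΔM = M_1 − M_2 = -2.387 − (-7.464) = 5.077; smaller M is more luminous → Star 2.
L ratio = 10^(0.4 |ΔM|) = 10^2.031 = 107.4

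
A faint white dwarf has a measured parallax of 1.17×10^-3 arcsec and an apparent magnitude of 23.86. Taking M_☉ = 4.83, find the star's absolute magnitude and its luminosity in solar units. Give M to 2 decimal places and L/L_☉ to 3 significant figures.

M ≈ 14.20; L/L_☉ ≈ 1.78×10^-4

d = 1/p = 1/1.17×10^-3″ = 854.7 pc
M = m − 5 log₁₀ d + 5 = 23.86 − 5·2.9318 + 5 = 14.201
M − M_☉ = 14.201 − 4.83 = 9.371
L/L_☉ = 10^(−0.4 × 9.371) = 1.785×10^-4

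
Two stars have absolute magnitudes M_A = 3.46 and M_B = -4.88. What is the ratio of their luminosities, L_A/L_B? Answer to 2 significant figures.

L_A/L_B ≈ 4.6×10^-4

ΔM = M_A − M_B = 8.34
L_A/L_B = 10^(−0.4 ΔM) = 10^-3.336 = 4.613×10^-4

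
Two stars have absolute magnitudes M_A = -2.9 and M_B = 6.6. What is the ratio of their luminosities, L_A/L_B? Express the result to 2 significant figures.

ΔM = M_A − M_B = -9.5
L_A/L_B = 10^(−0.4 ΔM) = 10^3.800 = 6310

L_A/L_B ≈ 6300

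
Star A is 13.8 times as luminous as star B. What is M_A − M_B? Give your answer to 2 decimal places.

M_A − M_B ≈ -2.85

Pogson: ΔM = −2.5 log₁₀(ratio) = −2.5 log₁₀(13.8) = −2.5 × 1.1399 = -2.850
Star A is brighter, so it has the smaller magnitude: the difference is negative.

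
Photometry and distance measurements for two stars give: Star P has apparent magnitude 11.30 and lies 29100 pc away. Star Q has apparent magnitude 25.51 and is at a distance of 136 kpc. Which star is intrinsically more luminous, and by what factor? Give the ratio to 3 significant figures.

Star P is more luminous, by a factor of 22100.

Star P: M = m − 5 log₁₀ d + 5 = 11.30 − 5·4.4639 + 5 = -6.019
Star Q: d = 136 kpc = 136000 pc
Star Q: M = m − 5 log₁₀ d + 5 = 25.51 − 5·5.1335 + 5 = 4.842
ΔM = M_P − M_Q = -6.019 − (4.842) = -10.862; smaller M is more luminous → Star P.
L ratio = 10^(0.4 |ΔM|) = 10^4.345 = 22120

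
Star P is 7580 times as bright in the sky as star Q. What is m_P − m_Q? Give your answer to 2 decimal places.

m_P − m_Q ≈ -9.70

Pogson: Δm = −2.5 log₁₀(ratio) = −2.5 log₁₀(7580) = −2.5 × 3.8797 = -9.699
Star P is brighter, so it has the smaller magnitude: the difference is negative.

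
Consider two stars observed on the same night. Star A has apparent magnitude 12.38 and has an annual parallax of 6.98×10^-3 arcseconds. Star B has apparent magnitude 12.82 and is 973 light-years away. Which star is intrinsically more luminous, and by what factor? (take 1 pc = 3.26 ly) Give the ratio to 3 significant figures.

Star A: d = 1/p = 1/6.98×10^-3″ = 143.3 pc
Star A: M = m − 5 log₁₀ d + 5 = 12.38 − 5·2.1561 + 5 = 6.599
Star B: d = 973 ly / 3.26 = 298.5 pc
Star B: M = m − 5 log₁₀ d + 5 = 12.82 − 5·2.4749 + 5 = 5.446
ΔM = M_A − M_B = 6.599 − (5.446) = 1.154; smaller M is more luminous → Star B.
L ratio = 10^(0.4 |ΔM|) = 10^0.462 = 2.894

Star B is more luminous, by a factor of 2.89.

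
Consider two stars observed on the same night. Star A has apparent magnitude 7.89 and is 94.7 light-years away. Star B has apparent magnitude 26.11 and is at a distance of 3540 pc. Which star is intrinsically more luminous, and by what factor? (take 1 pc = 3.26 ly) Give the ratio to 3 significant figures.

Star A is more luminous, by a factor of 1310.

Star A: d = 94.7 ly / 3.26 = 29.05 pc
Star A: M = m − 5 log₁₀ d + 5 = 7.89 − 5·1.4631 + 5 = 5.574
Star B: M = m − 5 log₁₀ d + 5 = 26.11 − 5·3.5490 + 5 = 13.365
ΔM = M_A − M_B = 5.574 − (13.365) = -7.791; smaller M is more luminous → Star A.
L ratio = 10^(0.4 |ΔM|) = 10^3.116 = 1307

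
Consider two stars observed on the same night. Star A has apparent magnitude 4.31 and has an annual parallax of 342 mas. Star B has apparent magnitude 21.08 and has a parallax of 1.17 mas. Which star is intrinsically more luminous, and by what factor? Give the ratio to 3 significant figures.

Star A: p = 342 mas = 0.342″ → d = 1/p = 2.924 pc
Star A: M = m − 5 log₁₀ d + 5 = 4.31 − 5·0.4660 + 5 = 6.980
Star B: p = 1.17 mas = 1.17×10^-3″ → d = 1/p = 854.7 pc
Star B: M = m − 5 log₁₀ d + 5 = 21.08 − 5·2.9318 + 5 = 11.421
ΔM = M_A − M_B = 6.980 − (11.421) = -4.441; smaller M is more luminous → Star A.
L ratio = 10^(0.4 |ΔM|) = 10^1.776 = 59.75

Star A is more luminous, by a factor of 59.7.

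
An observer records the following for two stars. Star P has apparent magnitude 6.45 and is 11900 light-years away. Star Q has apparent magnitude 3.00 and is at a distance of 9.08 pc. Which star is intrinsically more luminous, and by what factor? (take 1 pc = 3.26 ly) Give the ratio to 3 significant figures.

Star P is more luminous, by a factor of 6740.

Star P: d = 11900 ly / 3.26 = 3650 pc
Star P: M = m − 5 log₁₀ d + 5 = 6.45 − 5·3.5623 + 5 = -6.362
Star Q: M = m − 5 log₁₀ d + 5 = 3.00 − 5·0.9581 + 5 = 3.210
ΔM = M_P − M_Q = -6.362 − (3.210) = -9.571; smaller M is more luminous → Star P.
L ratio = 10^(0.4 |ΔM|) = 10^3.828 = 6737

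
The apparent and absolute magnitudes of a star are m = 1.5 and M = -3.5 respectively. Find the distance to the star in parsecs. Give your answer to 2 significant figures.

μ = m − M = 5.000
m − M = 5 log₁₀ d − 5
log₁₀ d = (m − M)/5 + 1 = 2.0000
d = 10^2.0000 = 100.0 pc

d ≈ 100 pc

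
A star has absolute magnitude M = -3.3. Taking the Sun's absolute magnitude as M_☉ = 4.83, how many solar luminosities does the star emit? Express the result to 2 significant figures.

L/L_☉ ≈ 1800

M − M_☉ = -3.3 − 4.83 = -8.130
L/L_☉ = 10^(−0.4 (M − M_☉)) = 10^3.252 = 1786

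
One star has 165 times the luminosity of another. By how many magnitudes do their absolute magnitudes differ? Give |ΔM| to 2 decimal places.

Pogson: ΔM = −2.5 log₁₀(ratio) = −2.5 log₁₀(165) = −2.5 × 2.2175 = -5.544

|ΔM| ≈ 5.54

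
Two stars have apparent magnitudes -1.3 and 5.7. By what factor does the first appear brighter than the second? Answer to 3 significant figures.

631

Magnitude difference = -7.0
Flux ratio = 10^(−0.4 Δm) = 10^(−0.4 × -7.0) = 10^2.800 = 631.0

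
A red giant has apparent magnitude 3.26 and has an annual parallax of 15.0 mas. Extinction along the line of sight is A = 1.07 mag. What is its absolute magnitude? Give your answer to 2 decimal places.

p = 15.0 mas = 0.0150″ → d = 1/p = 66.67 pc
5 log₁₀(d/10 pc) = 5 log₁₀(66.67) − 5 = 4.120
M = m − 5 log₁₀(d/10) − A = 3.26 − 4.120 − 1.07 = -1.930

M ≈ -1.93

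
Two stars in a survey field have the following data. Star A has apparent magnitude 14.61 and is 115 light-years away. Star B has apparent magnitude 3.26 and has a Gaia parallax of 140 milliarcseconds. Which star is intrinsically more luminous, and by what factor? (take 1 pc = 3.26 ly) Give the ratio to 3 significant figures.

Star A: d = 115 ly / 3.26 = 35.28 pc
Star A: M = m − 5 log₁₀ d + 5 = 14.61 − 5·1.5475 + 5 = 11.873
Star B: p = 140 mas = 0.140″ → d = 1/p = 7.143 pc
Star B: M = m − 5 log₁₀ d + 5 = 3.26 − 5·0.8539 + 5 = 3.991
ΔM = M_A − M_B = 11.873 − (3.991) = 7.882; smaller M is more luminous → Star B.
L ratio = 10^(0.4 |ΔM|) = 10^3.153 = 1422

Star B is more luminous, by a factor of 1420.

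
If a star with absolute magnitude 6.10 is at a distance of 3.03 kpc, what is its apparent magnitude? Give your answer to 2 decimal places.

m ≈ 18.51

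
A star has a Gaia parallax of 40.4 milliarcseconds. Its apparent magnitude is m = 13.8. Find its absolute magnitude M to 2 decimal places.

M ≈ 11.83

p = 40.4 mas = 0.0404″ → d = 1/p = 24.75 pc
5 log₁₀(d/10 pc) = 5 log₁₀(24.75) − 5 = 1.968
M = m − 5 log₁₀(d/10) = 13.8 − 1.968 = 11.832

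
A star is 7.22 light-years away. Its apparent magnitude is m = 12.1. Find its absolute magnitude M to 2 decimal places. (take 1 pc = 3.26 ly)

d = 7.22 ly / 3.26 = 2.215 pc
5 log₁₀(d/10 pc) = 5 log₁₀(2.215) − 5 = -3.273
M = m − 5 log₁₀(d/10) = 12.1 + 3.273 = 15.373

M ≈ 15.37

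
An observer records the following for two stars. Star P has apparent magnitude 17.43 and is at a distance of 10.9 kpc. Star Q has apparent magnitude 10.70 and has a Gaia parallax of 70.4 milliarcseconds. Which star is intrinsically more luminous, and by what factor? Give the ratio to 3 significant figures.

Star P is more luminous, by a factor of 1200.

Star P: d = 10.9 kpc = 10900 pc
Star P: M = m − 5 log₁₀ d + 5 = 17.43 − 5·4.0374 + 5 = 2.243
Star Q: p = 70.4 mas = 0.0704″ → d = 1/p = 14.20 pc
Star Q: M = m − 5 log₁₀ d + 5 = 10.70 − 5·1.1524 + 5 = 9.938
ΔM = M_P − M_Q = 2.243 − (9.938) = -7.695; smaller M is more luminous → Star P.
L ratio = 10^(0.4 |ΔM|) = 10^3.078 = 1197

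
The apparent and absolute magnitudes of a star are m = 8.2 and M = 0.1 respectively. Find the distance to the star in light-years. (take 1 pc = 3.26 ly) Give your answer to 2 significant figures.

d ≈ 1400 ly

μ = m − M = 8.100
m − M = 5 log₁₀ d − 5
log₁₀ d = (m − M)/5 + 1 = 2.6200
d = 10^2.6200 = 416.9 pc
= 1359 ly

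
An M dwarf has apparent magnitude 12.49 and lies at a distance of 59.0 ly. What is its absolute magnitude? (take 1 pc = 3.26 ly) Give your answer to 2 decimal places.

M ≈ 11.20

d = 59.0 ly / 3.26 = 18.10 pc
5 log₁₀(d/10 pc) = 5 log₁₀(18.10) − 5 = 1.288
M = m − 5 log₁₀(d/10) = 12.49 − 1.288 = 11.202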